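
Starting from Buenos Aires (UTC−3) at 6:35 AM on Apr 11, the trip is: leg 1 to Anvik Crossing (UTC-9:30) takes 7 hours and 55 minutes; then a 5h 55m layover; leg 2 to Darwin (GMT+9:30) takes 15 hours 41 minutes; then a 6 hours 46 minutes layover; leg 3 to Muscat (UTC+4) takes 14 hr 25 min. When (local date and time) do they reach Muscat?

Convert departure to UTC: 6:35 AM + 3:00 = 9:35 AM UTC on Apr 11.
Add 7 hours 55 minutes leg 1 → 5:30 PM UTC.
Add 5 hours 55 minutes layover in Anvik Crossing → 11:25 PM UTC.
Add 15 hours and 41 minutes leg 2 → 3:06 PM UTC (Apr 12).
Add 6 hours 46 minutes layover in Darwin → 9:52 PM UTC.
Add 14 hours 25 minutes leg 3 → 12:17 PM UTC (Apr 13).
Muscat is UTC+4:00, so local arrival = 12:17 PM + 4:00 = 4:17 PM on Apr 13.

4:17 PM on April 13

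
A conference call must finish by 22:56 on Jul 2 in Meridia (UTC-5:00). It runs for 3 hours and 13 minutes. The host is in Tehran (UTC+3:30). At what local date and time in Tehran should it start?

04:13 on Jul 3

Target end time in UTC: 22:56 + 5:00 = 03:56 on Jul 3.
Subtract 3 hours 13 minutes → start 00:43 UTC on Jul 3.
Tehran is UTC+3:30: 00:43 + 3:30 = 04:13 on Jul 3.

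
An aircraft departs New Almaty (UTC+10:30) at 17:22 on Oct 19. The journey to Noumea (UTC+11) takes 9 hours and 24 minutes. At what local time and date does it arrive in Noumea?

03:16 on October 20

Noumea is 0:30 ahead of New Almaty.
After 9 hours and 24 minutes it is 02:46 (Oct 20) in New Almaty.
Shift by the zone difference: 02:46 + 0:30 = 03:16 on Oct 20 in Noumea.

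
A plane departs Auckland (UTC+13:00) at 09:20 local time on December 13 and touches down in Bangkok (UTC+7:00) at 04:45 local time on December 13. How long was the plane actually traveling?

1 hour 25 minutes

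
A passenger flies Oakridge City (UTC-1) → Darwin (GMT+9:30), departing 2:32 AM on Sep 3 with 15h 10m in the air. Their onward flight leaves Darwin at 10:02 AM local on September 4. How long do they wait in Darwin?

5 hours 50 minutes

Convert departure to UTC: 2:32 AM + 1:00 = 3:32 AM UTC on Sep 3.
Add 15 hours and 10 minutes flight time → 6:42 PM UTC.
Darwin is UTC+9:30, so local arrival = 6:42 PM + 9:30 = 4:12 AM on Sep 4.
Layover = 10:02 AM − 4:12 AM = 5 hours 50 minutes.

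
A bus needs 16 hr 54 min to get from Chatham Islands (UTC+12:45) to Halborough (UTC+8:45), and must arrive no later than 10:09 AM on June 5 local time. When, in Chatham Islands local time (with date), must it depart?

9:15 PM on Jun 4

Target arrival in UTC: 10:09 AM − 8:45 = 1:24 AM on Jun 5.
Subtract 16 hours 54 minutes → departure 8:30 AM UTC on Jun 4.
Chatham Islands is UTC+12:45: 8:30 AM + 12:45 = 9:15 PM on Jun 4.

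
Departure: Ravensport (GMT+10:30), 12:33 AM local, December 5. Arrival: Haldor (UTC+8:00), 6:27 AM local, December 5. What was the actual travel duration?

Departure in UTC: 12:33 AM − 10:30 = 2:03 PM on Dec 4.
Arrival in UTC: 6:27 AM − 8:00 = 10:27 PM on Dec 4.
Elapsed = 10:27 PM − 2:03 PM = 8 hours 24 minutes.

8 hours 24 minutes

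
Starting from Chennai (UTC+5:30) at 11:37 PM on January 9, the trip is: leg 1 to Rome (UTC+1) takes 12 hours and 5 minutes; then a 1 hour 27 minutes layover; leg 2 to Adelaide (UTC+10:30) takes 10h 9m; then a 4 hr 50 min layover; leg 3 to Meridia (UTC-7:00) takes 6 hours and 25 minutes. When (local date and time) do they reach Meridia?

Convert departure to UTC: 11:37 PM − 5:30 = 6:07 PM UTC on Jan 9.
Add 12 hours and 5 minutes leg 1 → 6:12 AM UTC (Jan 10).
Add 1 hour 27 minutes layover in Rome → 7:39 AM UTC.
Add 10 hours 9 minutes leg 2 → 5:48 PM UTC.
Add 4 hours 50 minutes layover in Adelaide → 10:38 PM UTC.
Add 6 hours 25 minutes leg 3 → 5:03 AM UTC (Jan 11).
Meridia is UTC−7:00, so local arrival = 5:03 AM − 7:00 = 10:03 PM on Jan 10.

10:03 PM on January 10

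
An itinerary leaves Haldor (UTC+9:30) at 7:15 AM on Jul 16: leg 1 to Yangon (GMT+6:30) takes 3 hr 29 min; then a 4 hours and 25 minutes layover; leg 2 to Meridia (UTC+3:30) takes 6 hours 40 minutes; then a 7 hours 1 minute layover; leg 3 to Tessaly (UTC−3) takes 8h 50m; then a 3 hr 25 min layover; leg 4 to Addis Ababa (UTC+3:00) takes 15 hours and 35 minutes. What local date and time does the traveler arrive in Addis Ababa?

2:10 AM on Jul 18

Convert departure to UTC: 7:15 AM − 9:30 = 9:45 PM UTC on Jul 15.
Add 3 hours and 29 minutes leg 1 → 1:14 AM UTC (Jul 16).
Add 4 hours 25 minutes layover in Yangon → 5:39 AM UTC.
Add 6 hours and 40 minutes leg 2 → 12:19 PM UTC.
Add 7 hours 1 minute layover in Meridia → 7:20 PM UTC.
Add 8 hours 50 minutes leg 3 → 4:10 AM UTC (Jul 17).
Add 3 hours and 25 minutes layover in Tessaly → 7:35 AM UTC.
Add 15 hours and 35 minutes leg 4 → 11:10 PM UTC.
Addis Ababa is UTC+3:00, so local arrival = 11:10 PM + 3:00 = 2:10 AM on Jul 18.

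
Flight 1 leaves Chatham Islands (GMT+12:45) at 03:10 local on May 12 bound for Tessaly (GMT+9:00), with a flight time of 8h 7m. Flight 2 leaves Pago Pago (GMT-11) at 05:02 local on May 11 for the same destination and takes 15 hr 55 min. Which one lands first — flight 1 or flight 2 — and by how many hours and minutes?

Flight 1 in UTC: 03:10 − 12:45 = 14:25 on May 11.
+8 hours and 7 minutes → arrive 22:32 UTC on May 11.
Flight 2 in UTC: 05:02 + 11:00 = 16:02 on May 11.
+15 hours 55 minutes → arrive 07:57 UTC on May 12.
Flight 1 lands earlier by 9 hours 25 minutes.

the first, by 9 hours 25 minutes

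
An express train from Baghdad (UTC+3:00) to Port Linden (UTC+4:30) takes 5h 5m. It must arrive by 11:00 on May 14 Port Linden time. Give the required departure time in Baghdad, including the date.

04:25 on May 14

Target arrival in UTC: 11:00 − 4:30 = 06:30 on May 14.
Subtract 5 hours and 5 minutes → departure 01:25 UTC on May 14.
Baghdad is UTC+3:00: 01:25 + 3:00 = 04:25 on May 14.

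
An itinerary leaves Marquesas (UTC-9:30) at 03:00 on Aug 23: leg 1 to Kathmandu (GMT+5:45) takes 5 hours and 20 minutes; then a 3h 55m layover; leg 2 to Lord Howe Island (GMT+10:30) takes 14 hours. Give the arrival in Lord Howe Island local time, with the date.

22:15 on Aug 24

Convert departure to UTC: 03:00 + 9:30 = 12:30 UTC on Aug 23.
Add 5 hours and 20 minutes leg 1 → 17:50 UTC.
Add 3 hours 55 minutes layover in Kathmandu → 21:45 UTC.
Add 14 hours leg 2 → 11:45 UTC (Aug 24).
Lord Howe Island is UTC+10:30, so local arrival = 11:45 + 10:30 = 22:15 on Aug 24.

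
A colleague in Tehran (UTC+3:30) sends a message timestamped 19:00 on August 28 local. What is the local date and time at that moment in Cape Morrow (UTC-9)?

06:30 on Aug 28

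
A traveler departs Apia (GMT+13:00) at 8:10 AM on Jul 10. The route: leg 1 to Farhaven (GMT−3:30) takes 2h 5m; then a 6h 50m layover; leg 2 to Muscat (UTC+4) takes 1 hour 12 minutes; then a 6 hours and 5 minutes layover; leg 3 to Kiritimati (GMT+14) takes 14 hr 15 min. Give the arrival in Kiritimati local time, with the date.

3:37 PM on July 11

Convert departure to UTC: 8:10 AM − 13:00 = 7:10 PM UTC on Jul 9.
Add 2 hours and 5 minutes leg 1 → 9:15 PM UTC.
Add 6 hours 50 minutes layover in Farhaven → 4:05 AM UTC (Jul 10).
Add 1 hour 12 minutes leg 2 → 5:17 AM UTC.
Add 6 hours 5 minutes layover in Muscat → 11:22 AM UTC.
Add 14 hours 15 minutes leg 3 → 1:37 AM UTC (Jul 11).
Kiritimati is UTC+14:00, so local arrival = 1:37 AM + 14:00 = 3:37 PM on Jul 11.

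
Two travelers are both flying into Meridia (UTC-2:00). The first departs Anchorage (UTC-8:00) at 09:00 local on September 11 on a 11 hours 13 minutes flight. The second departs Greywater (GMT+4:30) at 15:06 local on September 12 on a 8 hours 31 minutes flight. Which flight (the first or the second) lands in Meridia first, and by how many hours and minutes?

Flight 1 in UTC: 09:00 + 8:00 = 17:00 on Sep 11.
+11 hours and 13 minutes → arrive 04:13 UTC on Sep 12.
Flight 2 in UTC: 15:06 − 4:30 = 10:36 on Sep 12.
+8 hours 31 minutes → arrive 19:07 UTC on Sep 12.
Flight 1 lands earlier by 14 hours 54 minutes.

the first, by 14 hours 54 minutes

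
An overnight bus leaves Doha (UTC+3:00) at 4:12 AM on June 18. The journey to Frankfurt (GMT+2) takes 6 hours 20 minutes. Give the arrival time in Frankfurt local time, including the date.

9:32 AM on June 18

Frankfurt is 1:00 behind Doha.
After 6 hours and 20 minutes it is 10:32 AM in Doha.
Shift by the zone difference: 10:32 AM − 1:00 = 9:32 AM on Jun 18 in Frankfurt.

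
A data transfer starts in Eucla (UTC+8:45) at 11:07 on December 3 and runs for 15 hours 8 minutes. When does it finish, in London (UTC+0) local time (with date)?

Convert start to UTC: 11:07 − 8:45 = 02:22 UTC on Dec 3.
Add 15 hours and 8 minutes duration → 17:30 UTC.
London is UTC+0, so local end time is the same: 17:30 on Dec 3.

17:30 on December 3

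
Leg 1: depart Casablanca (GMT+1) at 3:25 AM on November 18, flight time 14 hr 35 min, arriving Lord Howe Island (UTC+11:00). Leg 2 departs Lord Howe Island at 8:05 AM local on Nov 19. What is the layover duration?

Convert departure to UTC: 3:25 AM − 1:00 = 2:25 AM UTC on Nov 18.
Add 14 hours and 35 minutes flight time → 5:00 PM UTC.
Lord Howe Island is UTC+11:00, so local arrival = 5:00 PM + 11:00 = 4:00 AM on Nov 19.
Layover = 8:05 AM − 4:00 AM = 4 hours 5 minutes.

4 hours 5 minutes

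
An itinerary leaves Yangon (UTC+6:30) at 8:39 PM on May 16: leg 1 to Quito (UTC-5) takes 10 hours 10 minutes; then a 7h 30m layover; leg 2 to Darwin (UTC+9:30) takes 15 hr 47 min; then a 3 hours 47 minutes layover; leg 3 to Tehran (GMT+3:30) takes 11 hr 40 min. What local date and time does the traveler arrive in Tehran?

Convert departure to UTC: 8:39 PM − 6:30 = 2:09 PM UTC on May 16.
Add 10 hours and 10 minutes leg 1 → 12:19 AM UTC (May 17).
Add 7 hours and 30 minutes layover in Quito → 7:49 AM UTC.
Add 15 hours and 47 minutes leg 2 → 11:36 PM UTC.
Add 3 hours 47 minutes layover in Darwin → 3:23 AM UTC (May 18).
Add 11 hours and 40 minutes leg 3 → 3:03 PM UTC.
Tehran is UTC+3:30, so local arrival = 3:03 PM + 3:30 = 6:33 PM on May 18.

6:33 PM on May 18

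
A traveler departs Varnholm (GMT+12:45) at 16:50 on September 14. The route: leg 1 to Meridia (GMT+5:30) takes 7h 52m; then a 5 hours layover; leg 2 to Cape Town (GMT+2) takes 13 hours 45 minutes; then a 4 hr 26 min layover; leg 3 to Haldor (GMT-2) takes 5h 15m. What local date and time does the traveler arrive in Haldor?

14:23 on September 15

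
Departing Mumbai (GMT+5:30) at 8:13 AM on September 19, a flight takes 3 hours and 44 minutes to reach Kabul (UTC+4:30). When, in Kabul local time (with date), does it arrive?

10:57 AM on September 19

Convert departure to UTC: 8:13 AM − 5:30 = 2:43 AM UTC on Sep 19.
Add 3 hours and 44 minutes travel time → 6:27 AM UTC.
Kabul is UTC+4:30, so local arrival = 6:27 AM + 4:30 = 10:57 AM on Sep 19.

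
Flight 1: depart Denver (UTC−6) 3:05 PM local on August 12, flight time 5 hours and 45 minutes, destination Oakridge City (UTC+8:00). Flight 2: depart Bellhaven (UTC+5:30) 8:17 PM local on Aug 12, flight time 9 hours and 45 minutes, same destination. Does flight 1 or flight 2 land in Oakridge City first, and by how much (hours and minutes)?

the second, by 2 hours 18 minutes

Flight 1 in UTC: 3:05 PM + 6:00 = 9:05 PM on Aug 12.
+5 hours and 45 minutes → arrive 2:50 AM UTC on Aug 13.
Flight 2 in UTC: 8:17 PM − 5:30 = 2:47 PM on Aug 12.
+9 hours 45 minutes → arrive 12:32 AM UTC on Aug 13.
Flight 2 lands earlier by 2 hours 18 minutes.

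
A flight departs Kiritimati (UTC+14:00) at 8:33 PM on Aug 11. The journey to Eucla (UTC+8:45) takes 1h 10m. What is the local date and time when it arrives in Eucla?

4:28 PM on August 11

Eucla is 5:15 behind Kiritimati.
After 1 hour 10 minutes it is 9:43 PM in Kiritimati.
Shift by the zone difference: 9:43 PM − 5:15 = 4:28 PM on Aug 11 in Eucla.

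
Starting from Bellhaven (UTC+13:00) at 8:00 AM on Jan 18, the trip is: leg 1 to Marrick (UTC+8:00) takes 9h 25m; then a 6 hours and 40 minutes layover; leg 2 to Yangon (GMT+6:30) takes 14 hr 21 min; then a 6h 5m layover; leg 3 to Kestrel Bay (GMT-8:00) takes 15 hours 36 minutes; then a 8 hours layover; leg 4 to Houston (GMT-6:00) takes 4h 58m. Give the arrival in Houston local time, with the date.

6:05 AM on January 20

Convert departure to UTC: 8:00 AM − 13:00 = 7:00 PM UTC on Jan 17.
Add 9 hours 25 minutes leg 1 → 4:25 AM UTC (Jan 18).
Add 6 hours 40 minutes layover in Marrick → 11:05 AM UTC.
Add 14 hours and 21 minutes leg 2 → 1:26 AM UTC (Jan 19).
Add 6 hours and 5 minutes layover in Yangon → 7:31 AM UTC.
Add 15 hours 36 minutes leg 3 → 11:07 PM UTC.
Add 8 hours layover in Kestrel Bay → 7:07 AM UTC (Jan 20).
Add 4 hours 58 minutes leg 4 → 12:05 PM UTC.
Houston is UTC−6:00, so local arrival = 12:05 PM − 6:00 = 6:05 AM on Jan 20.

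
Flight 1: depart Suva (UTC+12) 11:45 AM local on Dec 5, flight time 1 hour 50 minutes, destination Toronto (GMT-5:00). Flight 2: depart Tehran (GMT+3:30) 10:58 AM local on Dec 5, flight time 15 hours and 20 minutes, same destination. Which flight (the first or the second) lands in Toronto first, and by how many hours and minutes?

the first, by 21 hours 13 minutes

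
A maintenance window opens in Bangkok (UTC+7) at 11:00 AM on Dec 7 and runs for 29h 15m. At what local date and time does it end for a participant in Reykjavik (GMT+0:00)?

Reykjavik is 7:00 behind Bangkok.
After 29 hours 15 minutes it is 4:15 PM (Dec 8) in Bangkok.
Shift by the zone difference: 4:15 PM − 7:00 = 9:15 AM on Dec 8 in Reykjavik.

9:15 AM on December 8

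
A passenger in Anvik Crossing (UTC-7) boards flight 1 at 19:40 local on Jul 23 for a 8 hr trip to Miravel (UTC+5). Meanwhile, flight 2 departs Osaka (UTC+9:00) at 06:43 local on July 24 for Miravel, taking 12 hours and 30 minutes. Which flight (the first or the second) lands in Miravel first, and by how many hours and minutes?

the second, by 27 minutes

Flight 1 in UTC: 19:40 + 7:00 = 02:40 on Jul 24.
+8 hours → arrive 10:40 UTC on Jul 24.
Flight 2 in UTC: 06:43 − 9:00 = 21:43 on Jul 23.
+12 hours 30 minutes → arrive 10:13 UTC on Jul 24.
Flight 2 lands earlier by 27 minutes.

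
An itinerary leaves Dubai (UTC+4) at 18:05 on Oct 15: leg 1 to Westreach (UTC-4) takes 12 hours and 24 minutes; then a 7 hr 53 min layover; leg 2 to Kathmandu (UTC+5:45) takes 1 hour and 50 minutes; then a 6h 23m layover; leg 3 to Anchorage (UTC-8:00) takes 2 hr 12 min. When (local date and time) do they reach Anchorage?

12:47 on Oct 16

Convert departure to UTC: 18:05 − 4:00 = 14:05 UTC on Oct 15.
Add 12 hours 24 minutes leg 1 → 02:29 UTC (Oct 16).
Add 7 hours and 53 minutes layover in Westreach → 10:22 UTC.
Add 1 hour 50 minutes leg 2 → 12:12 UTC.
Add 6 hours and 23 minutes layover in Kathmandu → 18:35 UTC.
Add 2 hours 12 minutes leg 3 → 20:47 UTC.
Anchorage is UTC−8:00, so local arrival = 20:47 − 8:00 = 12:47 on Oct 16.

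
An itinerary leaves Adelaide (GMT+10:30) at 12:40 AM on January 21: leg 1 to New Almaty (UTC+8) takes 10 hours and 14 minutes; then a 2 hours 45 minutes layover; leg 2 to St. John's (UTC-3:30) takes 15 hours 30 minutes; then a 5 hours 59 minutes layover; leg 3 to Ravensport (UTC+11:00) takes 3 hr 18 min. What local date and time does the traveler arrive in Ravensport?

Convert departure to UTC: 12:40 AM − 10:30 = 2:10 PM UTC on Jan 20.
Add 10 hours and 14 minutes leg 1 → 12:24 AM UTC (Jan 21).
Add 2 hours 45 minutes layover in New Almaty → 3:09 AM UTC.
Add 15 hours and 30 minutes leg 2 → 6:39 PM UTC.
Add 5 hours 59 minutes layover in St. John's → 12:38 AM UTC (Jan 22).
Add 3 hours and 18 minutes leg 3 → 3:56 AM UTC.
Ravensport is UTC+11:00, so local arrival = 3:56 AM + 11:00 = 2:56 PM on Jan 22.

2:56 PM on January 22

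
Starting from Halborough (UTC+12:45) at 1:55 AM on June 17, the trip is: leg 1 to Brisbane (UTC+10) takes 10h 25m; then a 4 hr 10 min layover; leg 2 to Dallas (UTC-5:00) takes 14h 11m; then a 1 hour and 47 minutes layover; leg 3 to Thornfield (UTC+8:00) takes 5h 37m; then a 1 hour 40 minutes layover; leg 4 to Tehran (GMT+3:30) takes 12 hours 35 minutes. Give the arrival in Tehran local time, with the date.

Convert departure to UTC: 1:55 AM − 12:45 = 1:10 PM UTC on Jun 16.
Add 10 hours 25 minutes leg 1 → 11:35 PM UTC.
Add 4 hours 10 minutes layover in Brisbane → 3:45 AM UTC (Jun 17).
Add 14 hours 11 minutes leg 2 → 5:56 PM UTC.
Add 1 hour 47 minutes layover in Dallas → 7:43 PM UTC.
Add 5 hours and 37 minutes leg 3 → 1:20 AM UTC (Jun 18).
Add 1 hour and 40 minutes layover in Thornfield → 3:00 AM UTC.
Add 12 hours 35 minutes leg 4 → 3:35 PM UTC.
Tehran is UTC+3:30, so local arrival = 3:35 PM + 3:30 = 7:05 PM on Jun 18.

7:05 PM on June 18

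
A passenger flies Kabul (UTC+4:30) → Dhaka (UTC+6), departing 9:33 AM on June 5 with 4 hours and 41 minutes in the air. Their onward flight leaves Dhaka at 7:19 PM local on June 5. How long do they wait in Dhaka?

Convert departure to UTC: 9:33 AM − 4:30 = 5:03 AM UTC on Jun 5.
Add 4 hours and 41 minutes flight time → 9:44 AM UTC.
Dhaka is UTC+6:00, so local arrival = 9:44 AM + 6:00 = 3:44 PM on Jun 5.
Layover = 7:19 PM − 3:44 PM = 3 hours 35 minutes.

3 hours 35 minutes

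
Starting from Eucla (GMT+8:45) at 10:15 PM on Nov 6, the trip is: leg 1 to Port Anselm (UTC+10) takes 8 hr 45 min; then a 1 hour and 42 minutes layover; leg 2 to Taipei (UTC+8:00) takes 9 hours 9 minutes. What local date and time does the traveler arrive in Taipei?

5:06 PM on November 7

Convert departure to UTC: 10:15 PM − 8:45 = 1:30 PM UTC on Nov 6.
Add 8 hours and 45 minutes leg 1 → 10:15 PM UTC.
Add 1 hour 42 minutes layover in Port Anselm → 11:57 PM UTC.
Add 9 hours and 9 minutes leg 2 → 9:06 AM UTC (Nov 7).
Taipei is UTC+8:00, so local arrival = 9:06 AM + 8:00 = 5:06 PM on Nov 7.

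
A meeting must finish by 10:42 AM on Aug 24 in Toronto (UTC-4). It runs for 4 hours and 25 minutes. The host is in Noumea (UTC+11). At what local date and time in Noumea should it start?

9:17 PM on Aug 24

Target end time in UTC: 10:42 AM + 4:00 = 2:42 PM on Aug 24.
Subtract 4 hours 25 minutes → start 10:17 AM UTC on Aug 24.
Noumea is UTC+11:00: 10:17 AM + 11:00 = 9:17 PM on Aug 24.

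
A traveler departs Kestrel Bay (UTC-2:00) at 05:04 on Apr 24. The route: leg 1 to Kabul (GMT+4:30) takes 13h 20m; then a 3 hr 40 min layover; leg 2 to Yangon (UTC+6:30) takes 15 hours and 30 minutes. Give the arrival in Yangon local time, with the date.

22:04 on April 25

Convert departure to UTC: 05:04 + 2:00 = 07:04 UTC on Apr 24.
Add 13 hours and 20 minutes leg 1 → 20:24 UTC.
Add 3 hours and 40 minutes layover in Kabul → 00:04 UTC (Apr 25).
Add 15 hours 30 minutes leg 2 → 15:34 UTC.
Yangon is UTC+6:30, so local arrival = 15:34 + 6:30 = 22:04 on Apr 25.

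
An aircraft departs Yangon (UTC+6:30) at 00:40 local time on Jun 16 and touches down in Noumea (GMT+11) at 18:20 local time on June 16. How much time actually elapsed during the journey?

Noumea is 4:30 ahead of Yangon.
Clock-face elapsed time (ignoring zones) is 17 hours 40 minutes.
Actual elapsed = 17 hours 40 minutes − 4:30 = 13 hours 10 minutes.

13 hours 10 minutes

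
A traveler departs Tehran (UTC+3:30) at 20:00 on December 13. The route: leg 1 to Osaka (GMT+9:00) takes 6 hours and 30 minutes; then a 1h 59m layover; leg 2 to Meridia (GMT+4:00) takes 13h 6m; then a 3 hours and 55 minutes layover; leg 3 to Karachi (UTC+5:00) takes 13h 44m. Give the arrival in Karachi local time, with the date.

12:44 on December 15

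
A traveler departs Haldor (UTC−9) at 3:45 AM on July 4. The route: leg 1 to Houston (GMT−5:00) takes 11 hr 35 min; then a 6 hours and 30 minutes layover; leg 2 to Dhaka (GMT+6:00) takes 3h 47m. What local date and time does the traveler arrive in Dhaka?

4:37 PM on Jul 5

Convert departure to UTC: 3:45 AM + 9:00 = 12:45 PM UTC on Jul 4.
Add 11 hours 35 minutes leg 1 → 12:20 AM UTC (Jul 5).
Add 6 hours 30 minutes layover in Houston → 6:50 AM UTC.
Add 3 hours and 47 minutes leg 2 → 10:37 AM UTC.
Dhaka is UTC+6:00, so local arrival = 10:37 AM + 6:00 = 4:37 PM on Jul 5.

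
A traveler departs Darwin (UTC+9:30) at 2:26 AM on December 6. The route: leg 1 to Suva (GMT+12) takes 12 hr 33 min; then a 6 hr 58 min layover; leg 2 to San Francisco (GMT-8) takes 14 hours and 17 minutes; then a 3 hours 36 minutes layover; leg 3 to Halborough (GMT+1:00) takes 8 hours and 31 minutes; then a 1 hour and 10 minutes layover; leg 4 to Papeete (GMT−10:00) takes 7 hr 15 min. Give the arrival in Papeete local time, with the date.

1:16 PM on Dec 7

Convert departure to UTC: 2:26 AM − 9:30 = 4:56 PM UTC on Dec 5.
Add 12 hours and 33 minutes leg 1 → 5:29 AM UTC (Dec 6).
Add 6 hours and 58 minutes layover in Suva → 12:27 PM UTC.
Add 14 hours and 17 minutes leg 2 → 2:44 AM UTC (Dec 7).
Add 3 hours 36 minutes layover in San Francisco → 6:20 AM UTC.
Add 8 hours 31 minutes leg 3 → 2:51 PM UTC.
Add 1 hour and 10 minutes layover in Halborough → 4:01 PM UTC.
Add 7 hours and 15 minutes leg 4 → 11:16 PM UTC.
Papeete is UTC−10:00, so local arrival = 11:16 PM − 10:00 = 1:16 PM on Dec 7.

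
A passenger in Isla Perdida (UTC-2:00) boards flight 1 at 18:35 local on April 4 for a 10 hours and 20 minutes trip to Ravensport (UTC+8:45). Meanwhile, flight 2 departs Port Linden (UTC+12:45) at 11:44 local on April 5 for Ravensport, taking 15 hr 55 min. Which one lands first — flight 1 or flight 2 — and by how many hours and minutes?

the first, by 7 hours 59 minutes

Flight 1 in UTC: 18:35 + 2:00 = 20:35 on Apr 4.
+10 hours and 20 minutes → arrive 06:55 UTC on Apr 5.
Flight 2 in UTC: 11:44 − 12:45 = 22:59 on Apr 4.
+15 hours 55 minutes → arrive 14:54 UTC on Apr 5.
Flight 1 lands earlier by 7 hours 59 minutes.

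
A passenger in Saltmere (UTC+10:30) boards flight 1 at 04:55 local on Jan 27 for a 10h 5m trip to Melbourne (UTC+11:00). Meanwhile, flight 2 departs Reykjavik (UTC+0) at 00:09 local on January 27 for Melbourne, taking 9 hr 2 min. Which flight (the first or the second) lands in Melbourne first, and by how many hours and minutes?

the first, by 4 hours 41 minutes

Flight 1 in UTC: 04:55 − 10:30 = 18:25 on Jan 26.
+10 hours and 5 minutes → arrive 04:30 UTC on Jan 27.
Flight 2 departs at 00:09 UTC (Jan 27).
+9 hours 2 minutes → arrive 09:11 UTC on Jan 27.
Flight 1 lands earlier by 4 hours 41 minutes.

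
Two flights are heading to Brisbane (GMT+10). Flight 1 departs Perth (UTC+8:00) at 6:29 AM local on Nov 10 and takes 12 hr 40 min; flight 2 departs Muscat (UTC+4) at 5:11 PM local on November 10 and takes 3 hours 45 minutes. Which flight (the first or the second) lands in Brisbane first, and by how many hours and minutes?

the first, by 5 hours 47 minutes

Flight 1 in UTC: 6:29 AM − 8:00 = 10:29 PM on Nov 9.
+12 hours 40 minutes → arrive 11:09 AM UTC on Nov 10.
Flight 2 in UTC: 5:11 PM − 4:00 = 1:11 PM on Nov 10.
+3 hours and 45 minutes → arrive 4:56 PM UTC on Nov 10.
Flight 1 lands earlier by 5 hours 47 minutes.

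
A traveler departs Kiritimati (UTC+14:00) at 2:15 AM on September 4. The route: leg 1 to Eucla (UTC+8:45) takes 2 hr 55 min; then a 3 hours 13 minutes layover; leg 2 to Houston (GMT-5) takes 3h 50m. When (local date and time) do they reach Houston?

Convert departure to UTC: 2:15 AM − 14:00 = 12:15 PM UTC on Sep 3.
Add 2 hours 55 minutes leg 1 → 3:10 PM UTC.
Add 3 hours and 13 minutes layover in Eucla → 6:23 PM UTC.
Add 3 hours 50 minutes leg 2 → 10:13 PM UTC.
Houston is UTC−5:00, so local arrival = 10:13 PM − 5:00 = 5:13 PM on Sep 3.

5:13 PM on Sep 3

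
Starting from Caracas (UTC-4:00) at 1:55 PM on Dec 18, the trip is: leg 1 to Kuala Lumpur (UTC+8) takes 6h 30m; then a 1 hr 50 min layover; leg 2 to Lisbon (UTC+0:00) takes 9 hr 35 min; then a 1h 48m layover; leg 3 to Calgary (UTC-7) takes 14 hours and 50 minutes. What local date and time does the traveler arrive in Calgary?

Convert departure to UTC: 1:55 PM + 4:00 = 5:55 PM UTC on Dec 18.
Add 6 hours 30 minutes leg 1 → 12:25 AM UTC (Dec 19).
Add 1 hour and 50 minutes layover in Kuala Lumpur → 2:15 AM UTC.
Add 9 hours and 35 minutes leg 2 → 11:50 AM UTC.
Add 1 hour 48 minutes layover in Lisbon → 1:38 PM UTC.
Add 14 hours and 50 minutes leg 3 → 4:28 AM UTC (Dec 20).
Calgary is UTC−7:00, so local arrival = 4:28 AM − 7:00 = 9:28 PM on Dec 19.

9:28 PM on December 19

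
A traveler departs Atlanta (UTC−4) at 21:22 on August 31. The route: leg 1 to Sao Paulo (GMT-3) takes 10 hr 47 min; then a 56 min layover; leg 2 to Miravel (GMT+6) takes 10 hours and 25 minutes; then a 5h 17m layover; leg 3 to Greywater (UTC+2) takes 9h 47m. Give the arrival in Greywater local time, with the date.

16:34 on Sep 2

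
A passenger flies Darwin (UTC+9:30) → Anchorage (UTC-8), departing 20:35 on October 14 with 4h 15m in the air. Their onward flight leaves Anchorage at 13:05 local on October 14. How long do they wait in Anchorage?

5 hours 45 minutes

Convert departure to UTC: 20:35 − 9:30 = 11:05 UTC on Oct 14.
Add 4 hours 15 minutes flight time → 15:20 UTC.
Anchorage is UTC−8:00, so local arrival = 15:20 − 8:00 = 07:20 on Oct 14.
Layover = 13:05 − 07:20 = 5 hours 45 minutes.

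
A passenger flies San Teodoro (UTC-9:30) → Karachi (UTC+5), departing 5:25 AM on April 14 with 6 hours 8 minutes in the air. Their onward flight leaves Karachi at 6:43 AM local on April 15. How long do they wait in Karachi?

4 hours 40 minutes

Convert departure to UTC: 5:25 AM + 9:30 = 2:55 PM UTC on Apr 14.
Add 6 hours and 8 minutes flight time → 9:03 PM UTC.
Karachi is UTC+5:00, so local arrival = 9:03 PM + 5:00 = 2:03 AM on Apr 15.
Layover = 6:43 AM − 2:03 AM = 4 hours 40 minutes.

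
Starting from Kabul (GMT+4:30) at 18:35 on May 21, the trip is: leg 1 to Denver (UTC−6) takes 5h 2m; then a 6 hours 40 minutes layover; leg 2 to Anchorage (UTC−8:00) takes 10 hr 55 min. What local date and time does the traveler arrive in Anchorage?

Convert departure to UTC: 18:35 − 4:30 = 14:05 UTC on May 21.
Add 5 hours and 2 minutes leg 1 → 19:07 UTC.
Add 6 hours and 40 minutes layover in Denver → 01:47 UTC (May 22).
Add 10 hours and 55 minutes leg 2 → 12:42 UTC.
Anchorage is UTC−8:00, so local arrival = 12:42 − 8:00 = 04:42 on May 22.

04:42 on May 22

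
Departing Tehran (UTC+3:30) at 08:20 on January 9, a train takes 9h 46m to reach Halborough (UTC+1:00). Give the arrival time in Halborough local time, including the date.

Halborough is 2:30 behind Tehran.
After 9 hours and 46 minutes it is 18:06 in Tehran.
Shift by the zone difference: 18:06 − 2:30 = 15:36 on Jan 9 in Halborough.

15:36 on January 9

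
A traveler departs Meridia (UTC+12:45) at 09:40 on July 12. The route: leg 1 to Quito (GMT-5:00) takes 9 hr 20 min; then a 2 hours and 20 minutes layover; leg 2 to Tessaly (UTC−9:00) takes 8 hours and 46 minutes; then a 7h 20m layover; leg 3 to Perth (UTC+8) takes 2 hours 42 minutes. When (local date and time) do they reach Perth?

11:23 on Jul 13

Convert departure to UTC: 09:40 − 12:45 = 20:55 UTC on Jul 11.
Add 9 hours and 20 minutes leg 1 → 06:15 UTC (Jul 12).
Add 2 hours 20 minutes layover in Quito → 08:35 UTC.
Add 8 hours 46 minutes leg 2 → 17:21 UTC.
Add 7 hours and 20 minutes layover in Tessaly → 00:41 UTC (Jul 13).
Add 2 hours and 42 minutes leg 3 → 03:23 UTC.
Perth is UTC+8:00, so local arrival = 03:23 + 8:00 = 11:23 on Jul 13.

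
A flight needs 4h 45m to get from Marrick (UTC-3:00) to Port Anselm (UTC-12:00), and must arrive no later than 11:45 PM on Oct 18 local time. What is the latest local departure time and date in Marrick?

Target arrival in UTC: 11:45 PM + 12:00 = 11:45 AM on Oct 19.
Subtract 4 hours 45 minutes → departure 7:00 AM UTC on Oct 19.
Marrick is UTC−3:00: 7:00 AM − 3:00 = 4:00 AM on Oct 19.

4:00 AM on October 19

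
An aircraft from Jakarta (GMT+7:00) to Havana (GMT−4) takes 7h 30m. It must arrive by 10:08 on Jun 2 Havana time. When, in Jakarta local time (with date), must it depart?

Target arrival in UTC: 10:08 + 4:00 = 14:08 on Jun 2.
Subtract 7 hours 30 minutes → departure 06:38 UTC on Jun 2.
Jakarta is UTC+7:00: 06:38 + 7:00 = 13:38 on Jun 2.

13:38 on Jun 2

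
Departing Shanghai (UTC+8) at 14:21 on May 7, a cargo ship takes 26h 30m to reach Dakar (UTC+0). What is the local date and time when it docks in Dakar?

Convert departure to UTC: 14:21 − 8:00 = 06:21 UTC on May 7.
Add 26 hours 30 minutes travel time → 08:51 UTC (May 8).
Dakar is UTC+0, so local arrival is the same: 08:51 on May 8.

08:51 on May 8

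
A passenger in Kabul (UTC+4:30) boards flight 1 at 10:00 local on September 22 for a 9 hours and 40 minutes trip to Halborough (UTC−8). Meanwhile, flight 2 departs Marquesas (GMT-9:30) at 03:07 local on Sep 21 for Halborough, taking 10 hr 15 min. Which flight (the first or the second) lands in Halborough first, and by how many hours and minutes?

Flight 1 in UTC: 10:00 − 4:30 = 05:30 on Sep 22.
+9 hours 40 minutes → arrive 15:10 UTC on Sep 22.
Flight 2 in UTC: 03:07 + 9:30 = 12:37 on Sep 21.
+10 hours and 15 minutes → arrive 22:52 UTC on Sep 21.
Flight 2 lands earlier by 16 hours 18 minutes.

the second, by 16 hours 18 minutes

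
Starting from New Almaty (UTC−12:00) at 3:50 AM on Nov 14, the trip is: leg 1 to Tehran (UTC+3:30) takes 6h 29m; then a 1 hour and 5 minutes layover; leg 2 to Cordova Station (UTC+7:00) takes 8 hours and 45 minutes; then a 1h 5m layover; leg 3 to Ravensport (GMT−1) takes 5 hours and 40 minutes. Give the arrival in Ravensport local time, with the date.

1:54 PM on November 15

Convert departure to UTC: 3:50 AM + 12:00 = 3:50 PM UTC on Nov 14.
Add 6 hours and 29 minutes leg 1 → 10:19 PM UTC.
Add 1 hour and 5 minutes layover in Tehran → 11:24 PM UTC.
Add 8 hours and 45 minutes leg 2 → 8:09 AM UTC (Nov 15).
Add 1 hour 5 minutes layover in Cordova Station → 9:14 AM UTC.
Add 5 hours 40 minutes leg 3 → 2:54 PM UTC.
Ravensport is UTC−1:00, so local arrival = 2:54 PM − 1:00 = 1:54 PM on Nov 15.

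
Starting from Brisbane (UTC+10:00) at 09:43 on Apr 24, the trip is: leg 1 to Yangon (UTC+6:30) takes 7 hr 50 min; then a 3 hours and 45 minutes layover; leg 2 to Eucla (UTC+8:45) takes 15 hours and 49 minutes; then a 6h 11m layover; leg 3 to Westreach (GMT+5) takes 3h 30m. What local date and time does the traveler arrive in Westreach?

17:48 on April 25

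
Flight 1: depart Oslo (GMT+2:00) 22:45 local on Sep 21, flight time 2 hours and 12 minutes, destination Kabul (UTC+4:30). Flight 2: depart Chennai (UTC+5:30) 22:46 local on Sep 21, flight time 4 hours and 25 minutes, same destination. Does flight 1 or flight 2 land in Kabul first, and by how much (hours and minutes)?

Flight 1 in UTC: 22:45 − 2:00 = 20:45 on Sep 21.
+2 hours 12 minutes → arrive 22:57 UTC on Sep 21.
Flight 2 in UTC: 22:46 − 5:30 = 17:16 on Sep 21.
+4 hours and 25 minutes → arrive 21:41 UTC on Sep 21.
Flight 2 lands earlier by 1 hour 16 minutes.

the second, by 1 hour 16 minutes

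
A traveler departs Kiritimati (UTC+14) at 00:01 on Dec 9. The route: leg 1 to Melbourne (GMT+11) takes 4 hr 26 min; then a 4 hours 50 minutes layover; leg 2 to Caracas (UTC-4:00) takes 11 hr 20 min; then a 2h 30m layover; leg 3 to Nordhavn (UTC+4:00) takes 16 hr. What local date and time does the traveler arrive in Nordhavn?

Convert departure to UTC: 00:01 − 14:00 = 10:01 UTC on Dec 8.
Add 4 hours and 26 minutes leg 1 → 14:27 UTC.
Add 4 hours 50 minutes layover in Melbourne → 19:17 UTC.
Add 11 hours 20 minutes leg 2 → 06:37 UTC (Dec 9).
Add 2 hours and 30 minutes layover in Caracas → 09:07 UTC.
Add 16 hours leg 3 → 01:07 UTC (Dec 10).
Nordhavn is UTC+4:00, so local arrival = 01:07 + 4:00 = 05:07 on Dec 10.

05:07 on December 10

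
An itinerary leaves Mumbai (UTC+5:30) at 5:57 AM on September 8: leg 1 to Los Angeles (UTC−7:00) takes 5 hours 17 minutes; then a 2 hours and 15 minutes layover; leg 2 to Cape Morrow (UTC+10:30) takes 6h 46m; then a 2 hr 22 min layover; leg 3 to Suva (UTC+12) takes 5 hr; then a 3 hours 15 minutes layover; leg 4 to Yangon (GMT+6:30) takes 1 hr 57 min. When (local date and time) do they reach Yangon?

Convert departure to UTC: 5:57 AM − 5:30 = 12:27 AM UTC on Sep 8.
Add 5 hours and 17 minutes leg 1 → 5:44 AM UTC.
Add 2 hours 15 minutes layover in Los Angeles → 7:59 AM UTC.
Add 6 hours 46 minutes leg 2 → 2:45 PM UTC.
Add 2 hours and 22 minutes layover in Cape Morrow → 5:07 PM UTC.
Add 5 hours leg 3 → 10:07 PM UTC.
Add 3 hours and 15 minutes layover in Suva → 1:22 AM UTC (Sep 9).
Add 1 hour and 57 minutes leg 4 → 3:19 AM UTC.
Yangon is UTC+6:30, so local arrival = 3:19 AM + 6:30 = 9:49 AM on Sep 9.

9:49 AM on September 9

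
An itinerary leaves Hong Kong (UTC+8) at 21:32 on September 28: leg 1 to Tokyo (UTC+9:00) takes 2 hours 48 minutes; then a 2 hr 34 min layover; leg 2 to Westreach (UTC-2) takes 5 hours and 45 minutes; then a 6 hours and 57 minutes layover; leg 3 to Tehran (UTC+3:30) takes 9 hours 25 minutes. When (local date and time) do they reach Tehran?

Convert departure to UTC: 21:32 − 8:00 = 13:32 UTC on Sep 28.
Add 2 hours and 48 minutes leg 1 → 16:20 UTC.
Add 2 hours and 34 minutes layover in Tokyo → 18:54 UTC.
Add 5 hours 45 minutes leg 2 → 00:39 UTC (Sep 29).
Add 6 hours 57 minutes layover in Westreach → 07:36 UTC.
Add 9 hours and 25 minutes leg 3 → 17:01 UTC.
Tehran is UTC+3:30, so local arrival = 17:01 + 3:30 = 20:31 on Sep 29.

20:31 on Sep 29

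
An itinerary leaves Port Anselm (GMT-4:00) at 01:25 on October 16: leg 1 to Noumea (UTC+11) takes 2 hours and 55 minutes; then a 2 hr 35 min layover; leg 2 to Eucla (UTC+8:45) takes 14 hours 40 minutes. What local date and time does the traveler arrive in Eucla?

Convert departure to UTC: 01:25 + 4:00 = 05:25 UTC on Oct 16.
Add 2 hours 55 minutes leg 1 → 08:20 UTC.
Add 2 hours and 35 minutes layover in Noumea → 10:55 UTC.
Add 14 hours 40 minutes leg 2 → 01:35 UTC (Oct 17).
Eucla is UTC+8:45, so local arrival = 01:35 + 8:45 = 10:20 on Oct 17.

10:20 on Oct 17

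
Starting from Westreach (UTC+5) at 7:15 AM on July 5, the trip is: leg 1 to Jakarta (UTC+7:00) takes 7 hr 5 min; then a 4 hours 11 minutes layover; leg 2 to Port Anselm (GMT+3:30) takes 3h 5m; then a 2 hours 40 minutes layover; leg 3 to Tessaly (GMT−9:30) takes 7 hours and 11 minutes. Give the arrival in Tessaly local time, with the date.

4:57 PM on July 5

Convert departure to UTC: 7:15 AM − 5:00 = 2:15 AM UTC on Jul 5.
Add 7 hours and 5 minutes leg 1 → 9:20 AM UTC.
Add 4 hours and 11 minutes layover in Jakarta → 1:31 PM UTC.
Add 3 hours and 5 minutes leg 2 → 4:36 PM UTC.
Add 2 hours 40 minutes layover in Port Anselm → 7:16 PM UTC.
Add 7 hours and 11 minutes leg 3 → 2:27 AM UTC (Jul 6).
Tessaly is UTC−9:30, so local arrival = 2:27 AM − 9:30 = 4:57 PM on Jul 5.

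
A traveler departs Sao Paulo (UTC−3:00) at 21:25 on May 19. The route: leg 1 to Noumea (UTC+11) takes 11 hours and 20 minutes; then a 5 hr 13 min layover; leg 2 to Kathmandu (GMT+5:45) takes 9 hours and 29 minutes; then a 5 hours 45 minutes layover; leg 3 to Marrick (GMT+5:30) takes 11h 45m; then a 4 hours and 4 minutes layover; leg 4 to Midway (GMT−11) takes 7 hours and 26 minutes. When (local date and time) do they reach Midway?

20:27 on May 21

Convert departure to UTC: 21:25 + 3:00 = 00:25 UTC on May 20.
Add 11 hours 20 minutes leg 1 → 11:45 UTC.
Add 5 hours 13 minutes layover in Noumea → 16:58 UTC.
Add 9 hours 29 minutes leg 2 → 02:27 UTC (May 21).
Add 5 hours and 45 minutes layover in Kathmandu → 08:12 UTC.
Add 11 hours 45 minutes leg 3 → 19:57 UTC.
Add 4 hours 4 minutes layover in Marrick → 00:01 UTC (May 22).
Add 7 hours and 26 minutes leg 4 → 07:27 UTC.
Midway is UTC−11:00, so local arrival = 07:27 − 11:00 = 20:27 on May 21.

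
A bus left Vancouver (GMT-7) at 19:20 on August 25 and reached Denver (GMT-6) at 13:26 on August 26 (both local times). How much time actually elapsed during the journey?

17 hours 6 minutes

Denver is 1:00 ahead of Vancouver.
Clock-face elapsed time (ignoring zones) is 18 hours 6 minutes.
Actual elapsed = 18 hours 6 minutes − 1:00 = 17 hours 6 minutes.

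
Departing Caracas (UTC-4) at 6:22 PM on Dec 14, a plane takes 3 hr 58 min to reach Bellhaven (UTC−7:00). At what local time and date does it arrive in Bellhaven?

7:20 PM on December 14

Bellhaven is 3:00 behind Caracas.
After 3 hours and 58 minutes it is 10:20 PM in Caracas.
Shift by the zone difference: 10:20 PM − 3:00 = 7:20 PM on Dec 14 in Bellhaven.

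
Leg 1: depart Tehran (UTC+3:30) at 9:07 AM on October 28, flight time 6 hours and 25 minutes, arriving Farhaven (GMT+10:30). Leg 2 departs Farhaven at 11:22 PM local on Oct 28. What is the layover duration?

Convert departure to UTC: 9:07 AM − 3:30 = 5:37 AM UTC on Oct 28.
Add 6 hours 25 minutes flight time → 12:02 PM UTC.
Farhaven is UTC+10:30, so local arrival = 12:02 PM + 10:30 = 10:32 PM on Oct 28.
Layover = 11:22 PM − 10:32 PM = 50 minutes.

50 minutes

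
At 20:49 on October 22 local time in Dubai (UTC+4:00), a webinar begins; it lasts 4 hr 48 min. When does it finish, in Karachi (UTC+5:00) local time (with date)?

Convert start to UTC: 20:49 − 4:00 = 16:49 UTC on Oct 22.
Add 4 hours and 48 minutes duration → 21:37 UTC.
Karachi is UTC+5:00, so local end time = 21:37 + 5:00 = 02:37 on Oct 23.

02:37 on October 23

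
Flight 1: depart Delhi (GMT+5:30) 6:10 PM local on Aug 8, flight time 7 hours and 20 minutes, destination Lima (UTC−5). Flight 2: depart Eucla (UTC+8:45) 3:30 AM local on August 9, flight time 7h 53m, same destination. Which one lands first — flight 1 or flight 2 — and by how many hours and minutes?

Flight 1 in UTC: 6:10 PM − 5:30 = 12:40 PM on Aug 8.
+7 hours 20 minutes → arrive 8:00 PM UTC on Aug 8.
Flight 2 in UTC: 3:30 AM − 8:45 = 6:45 PM on Aug 8.
+7 hours and 53 minutes → arrive 2:38 AM UTC on Aug 9.
Flight 1 lands earlier by 6 hours 38 minutes.

the first, by 6 hours 38 minutes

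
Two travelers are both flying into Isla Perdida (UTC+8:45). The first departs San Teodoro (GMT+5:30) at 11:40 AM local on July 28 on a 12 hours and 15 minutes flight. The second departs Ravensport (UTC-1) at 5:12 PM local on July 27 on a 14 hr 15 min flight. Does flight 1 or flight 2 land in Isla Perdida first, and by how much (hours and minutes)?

Flight 1 in UTC: 11:40 AM − 5:30 = 6:10 AM on Jul 28.
+12 hours 15 minutes → arrive 6:25 PM UTC on Jul 28.
Flight 2 in UTC: 5:12 PM + 1:00 = 6:12 PM on Jul 27.
+14 hours and 15 minutes → arrive 8:27 AM UTC on Jul 28.
Flight 2 lands earlier by 9 hours 58 minutes.

the second, by 9 hours 58 minutes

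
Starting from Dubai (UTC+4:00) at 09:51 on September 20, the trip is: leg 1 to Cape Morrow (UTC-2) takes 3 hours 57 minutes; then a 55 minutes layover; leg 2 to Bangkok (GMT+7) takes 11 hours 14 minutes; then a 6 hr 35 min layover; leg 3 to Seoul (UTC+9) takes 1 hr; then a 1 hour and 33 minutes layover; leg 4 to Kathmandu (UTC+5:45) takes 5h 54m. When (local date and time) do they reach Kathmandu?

Convert departure to UTC: 09:51 − 4:00 = 05:51 UTC on Sep 20.
Add 3 hours and 57 minutes leg 1 → 09:48 UTC.
Add 55 minutes layover in Cape Morrow → 10:43 UTC.
Add 11 hours and 14 minutes leg 2 → 21:57 UTC.
Add 6 hours 35 minutes layover in Bangkok → 04:32 UTC (Sep 21).
Add 1 hour leg 3 → 05:32 UTC.
Add 1 hour 33 minutes layover in Seoul → 07:05 UTC.
Add 5 hours and 54 minutes leg 4 → 12:59 UTC.
Kathmandu is UTC+5:45, so local arrival = 12:59 + 5:45 = 18:44 on Sep 21.

18:44 on Sep 21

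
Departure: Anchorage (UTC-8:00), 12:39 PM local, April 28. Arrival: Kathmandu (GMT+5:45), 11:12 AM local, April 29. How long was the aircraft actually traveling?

8 hours 48 minutes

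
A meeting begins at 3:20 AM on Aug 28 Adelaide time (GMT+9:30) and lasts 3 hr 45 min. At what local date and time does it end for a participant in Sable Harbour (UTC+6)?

3:35 AM on Aug 28

Sable Harbour is 3:30 behind Adelaide.
After 3 hours and 45 minutes it is 7:05 AM in Adelaide.
Shift by the zone difference: 7:05 AM − 3:30 = 3:35 AM on Aug 28 in Sable Harbour.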